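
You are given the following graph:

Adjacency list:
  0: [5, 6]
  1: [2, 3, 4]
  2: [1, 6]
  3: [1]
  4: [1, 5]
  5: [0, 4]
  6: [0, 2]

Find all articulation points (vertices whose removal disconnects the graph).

An articulation point is a vertex whose removal disconnects the graph.
Articulation points: [1]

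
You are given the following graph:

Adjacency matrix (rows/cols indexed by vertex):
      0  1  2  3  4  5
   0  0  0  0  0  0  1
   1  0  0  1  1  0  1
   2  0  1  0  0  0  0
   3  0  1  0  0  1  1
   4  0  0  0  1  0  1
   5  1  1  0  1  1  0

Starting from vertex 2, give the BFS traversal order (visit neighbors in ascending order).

BFS from vertex 2 (neighbors processed in ascending order):
Visit order: 2, 1, 3, 5, 4, 0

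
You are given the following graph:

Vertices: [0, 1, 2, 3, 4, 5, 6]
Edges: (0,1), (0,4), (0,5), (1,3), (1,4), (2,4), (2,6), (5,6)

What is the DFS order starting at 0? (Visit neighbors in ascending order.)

DFS from vertex 0 (neighbors processed in ascending order):
Visit order: 0, 1, 3, 4, 2, 6, 5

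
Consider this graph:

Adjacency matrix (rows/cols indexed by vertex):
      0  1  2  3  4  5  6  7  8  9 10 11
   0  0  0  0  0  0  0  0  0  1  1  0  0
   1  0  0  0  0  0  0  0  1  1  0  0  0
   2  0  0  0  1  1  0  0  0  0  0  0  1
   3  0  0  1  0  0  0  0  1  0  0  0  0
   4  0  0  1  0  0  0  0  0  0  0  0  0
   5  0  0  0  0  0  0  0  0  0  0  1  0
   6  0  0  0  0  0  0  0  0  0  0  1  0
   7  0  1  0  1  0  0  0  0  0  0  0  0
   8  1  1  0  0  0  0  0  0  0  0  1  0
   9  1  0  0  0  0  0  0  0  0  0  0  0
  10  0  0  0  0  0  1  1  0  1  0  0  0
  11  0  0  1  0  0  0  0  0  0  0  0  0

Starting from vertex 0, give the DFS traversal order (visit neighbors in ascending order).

DFS from vertex 0 (neighbors processed in ascending order):
Visit order: 0, 8, 1, 7, 3, 2, 4, 11, 10, 5, 6, 9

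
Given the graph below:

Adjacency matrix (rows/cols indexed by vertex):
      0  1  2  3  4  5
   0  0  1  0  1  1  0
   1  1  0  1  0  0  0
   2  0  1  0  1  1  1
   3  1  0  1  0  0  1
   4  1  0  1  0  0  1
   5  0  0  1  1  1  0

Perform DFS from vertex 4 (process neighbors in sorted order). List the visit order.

DFS from vertex 4 (neighbors processed in ascending order):
Visit order: 4, 0, 1, 2, 3, 5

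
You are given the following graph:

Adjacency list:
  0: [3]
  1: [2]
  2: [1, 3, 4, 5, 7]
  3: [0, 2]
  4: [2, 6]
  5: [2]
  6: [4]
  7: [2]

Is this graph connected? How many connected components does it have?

Checking connectivity: the graph has 1 connected component(s).
All vertices are reachable from each other. The graph IS connected.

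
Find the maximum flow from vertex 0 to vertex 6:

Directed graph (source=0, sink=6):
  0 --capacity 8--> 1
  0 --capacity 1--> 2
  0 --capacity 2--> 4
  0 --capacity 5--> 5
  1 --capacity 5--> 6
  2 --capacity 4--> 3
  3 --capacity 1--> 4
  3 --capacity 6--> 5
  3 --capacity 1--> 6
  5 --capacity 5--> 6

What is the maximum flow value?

Computing max flow:
  Flow on (0->1): 5/8
  Flow on (0->2): 1/1
  Flow on (0->5): 5/5
  Flow on (1->6): 5/5
  Flow on (2->3): 1/4
  Flow on (3->6): 1/1
  Flow on (5->6): 5/5
Maximum flow = 11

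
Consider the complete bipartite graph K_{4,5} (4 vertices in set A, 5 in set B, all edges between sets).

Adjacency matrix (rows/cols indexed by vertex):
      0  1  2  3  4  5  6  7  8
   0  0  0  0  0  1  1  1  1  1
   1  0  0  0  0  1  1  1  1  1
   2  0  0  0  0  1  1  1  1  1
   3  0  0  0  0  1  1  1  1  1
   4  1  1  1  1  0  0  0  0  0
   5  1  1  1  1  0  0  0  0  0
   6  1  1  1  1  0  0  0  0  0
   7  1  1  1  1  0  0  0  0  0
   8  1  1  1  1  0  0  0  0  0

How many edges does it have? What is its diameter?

K_{4,5} has 4 * 5 = 20 edges.
Any vertex reaches any opposite-side vertex in 1 step; same-side vertices reach in 2 steps via any opposite-side vertex.
Diameter = 2.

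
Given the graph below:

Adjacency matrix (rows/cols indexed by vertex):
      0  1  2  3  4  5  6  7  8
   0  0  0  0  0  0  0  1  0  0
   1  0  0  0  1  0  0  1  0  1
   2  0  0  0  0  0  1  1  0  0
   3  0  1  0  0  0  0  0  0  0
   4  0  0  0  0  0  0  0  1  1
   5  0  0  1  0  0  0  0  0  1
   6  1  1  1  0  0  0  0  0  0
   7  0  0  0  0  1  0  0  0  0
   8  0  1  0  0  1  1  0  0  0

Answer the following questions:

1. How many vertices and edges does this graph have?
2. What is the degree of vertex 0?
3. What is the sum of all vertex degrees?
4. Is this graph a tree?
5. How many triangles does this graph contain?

Count: 9 vertices, 9 edges.
Vertex 0 has neighbors [6], degree = 1.
Handshaking lemma: 2 * 9 = 18.
A tree on 9 vertices has 8 edges. This graph has 9 edges (1 extra). Not a tree.
Number of triangles = 0.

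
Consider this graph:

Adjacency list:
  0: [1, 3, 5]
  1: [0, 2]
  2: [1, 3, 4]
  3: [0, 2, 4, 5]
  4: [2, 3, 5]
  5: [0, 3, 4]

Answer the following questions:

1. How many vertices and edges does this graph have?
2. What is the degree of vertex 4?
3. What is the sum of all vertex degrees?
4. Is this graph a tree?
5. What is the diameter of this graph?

Count: 6 vertices, 9 edges.
Vertex 4 has neighbors [2, 3, 5], degree = 3.
Handshaking lemma: 2 * 9 = 18.
A tree on 6 vertices has 5 edges. This graph has 9 edges (4 extra). Not a tree.
Diameter (longest shortest path) = 2.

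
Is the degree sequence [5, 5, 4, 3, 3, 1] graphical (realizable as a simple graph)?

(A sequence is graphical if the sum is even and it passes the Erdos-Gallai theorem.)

Sum of degrees = 21. Sum is odd, so the sequence is NOT graphical.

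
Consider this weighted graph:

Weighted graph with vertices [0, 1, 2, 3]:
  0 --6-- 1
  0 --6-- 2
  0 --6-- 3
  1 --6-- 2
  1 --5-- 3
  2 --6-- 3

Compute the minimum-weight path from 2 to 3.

Using Dijkstra's algorithm from vertex 2:
Shortest path: 2 -> 3
Total weight: 6 = 6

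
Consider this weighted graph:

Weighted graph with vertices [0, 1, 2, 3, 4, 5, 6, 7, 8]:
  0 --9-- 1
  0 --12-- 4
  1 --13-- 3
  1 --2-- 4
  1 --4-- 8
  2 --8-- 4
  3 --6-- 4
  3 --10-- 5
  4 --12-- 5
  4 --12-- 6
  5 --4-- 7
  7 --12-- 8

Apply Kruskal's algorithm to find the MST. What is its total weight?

Applying Kruskal's algorithm (sort edges by weight, add if no cycle):
  Add (1,4) w=2
  Add (1,8) w=4
  Add (5,7) w=4
  Add (3,4) w=6
  Add (2,4) w=8
  Add (0,1) w=9
  Add (3,5) w=10
  Skip (0,4) w=12 (creates cycle)
  Skip (4,5) w=12 (creates cycle)
  Add (4,6) w=12
  Skip (7,8) w=12 (creates cycle)
  Skip (1,3) w=13 (creates cycle)
MST weight = 55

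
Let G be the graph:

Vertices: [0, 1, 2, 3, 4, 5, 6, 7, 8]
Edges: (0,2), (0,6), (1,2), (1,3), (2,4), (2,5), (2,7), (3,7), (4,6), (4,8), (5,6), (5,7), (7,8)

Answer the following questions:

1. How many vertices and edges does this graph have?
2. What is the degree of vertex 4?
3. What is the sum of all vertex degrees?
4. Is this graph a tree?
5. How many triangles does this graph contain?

Count: 9 vertices, 13 edges.
Vertex 4 has neighbors [2, 6, 8], degree = 3.
Handshaking lemma: 2 * 13 = 26.
A tree on 9 vertices has 8 edges. This graph has 13 edges (5 extra). Not a tree.
Number of triangles = 1.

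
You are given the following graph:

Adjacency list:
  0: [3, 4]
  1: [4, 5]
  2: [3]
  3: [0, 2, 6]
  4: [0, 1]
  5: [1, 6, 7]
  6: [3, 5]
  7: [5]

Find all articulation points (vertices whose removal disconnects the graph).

An articulation point is a vertex whose removal disconnects the graph.
Articulation points: [3, 5]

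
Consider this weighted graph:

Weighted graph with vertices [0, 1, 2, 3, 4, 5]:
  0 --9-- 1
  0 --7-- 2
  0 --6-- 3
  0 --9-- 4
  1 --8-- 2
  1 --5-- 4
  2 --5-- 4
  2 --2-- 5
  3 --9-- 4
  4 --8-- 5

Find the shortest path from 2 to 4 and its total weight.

Using Dijkstra's algorithm from vertex 2:
Shortest path: 2 -> 4
Total weight: 5 = 5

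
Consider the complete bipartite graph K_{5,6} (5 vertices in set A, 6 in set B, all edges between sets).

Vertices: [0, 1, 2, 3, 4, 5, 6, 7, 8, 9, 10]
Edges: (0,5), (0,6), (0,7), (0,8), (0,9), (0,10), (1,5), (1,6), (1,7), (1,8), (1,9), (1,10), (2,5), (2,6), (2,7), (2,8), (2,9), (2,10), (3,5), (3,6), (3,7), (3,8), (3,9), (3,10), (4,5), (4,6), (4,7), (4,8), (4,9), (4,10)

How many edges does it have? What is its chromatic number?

K_{5,6} has 5 * 6 = 30 edges.
Bipartite graphs have chromatic number 2 (color each partition differently).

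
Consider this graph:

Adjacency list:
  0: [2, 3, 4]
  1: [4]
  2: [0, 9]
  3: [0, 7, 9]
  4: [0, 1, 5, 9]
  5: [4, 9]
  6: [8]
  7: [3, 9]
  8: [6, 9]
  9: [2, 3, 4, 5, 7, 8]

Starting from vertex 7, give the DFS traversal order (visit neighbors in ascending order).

DFS from vertex 7 (neighbors processed in ascending order):
Visit order: 7, 3, 0, 2, 9, 4, 1, 5, 8, 6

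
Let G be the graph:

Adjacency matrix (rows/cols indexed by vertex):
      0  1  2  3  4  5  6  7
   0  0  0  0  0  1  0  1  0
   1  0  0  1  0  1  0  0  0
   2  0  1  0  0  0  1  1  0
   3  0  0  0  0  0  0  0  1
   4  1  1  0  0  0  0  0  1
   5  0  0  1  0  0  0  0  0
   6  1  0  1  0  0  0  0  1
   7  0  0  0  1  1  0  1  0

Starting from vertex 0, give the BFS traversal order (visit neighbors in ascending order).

BFS from vertex 0 (neighbors processed in ascending order):
Visit order: 0, 4, 6, 1, 7, 2, 3, 5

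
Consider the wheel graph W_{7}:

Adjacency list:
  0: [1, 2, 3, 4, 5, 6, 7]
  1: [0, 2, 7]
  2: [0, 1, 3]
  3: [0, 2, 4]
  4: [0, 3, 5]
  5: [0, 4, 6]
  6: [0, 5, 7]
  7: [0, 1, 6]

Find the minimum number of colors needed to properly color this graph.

W_{7} = C_{7} plus a hub adjacent to every cycle vertex.
The outer cycle needs 3 colors (odd cycle); the hub is adjacent to all of them so needs a fresh color.
Chromatic number = 3 + 1 = 4.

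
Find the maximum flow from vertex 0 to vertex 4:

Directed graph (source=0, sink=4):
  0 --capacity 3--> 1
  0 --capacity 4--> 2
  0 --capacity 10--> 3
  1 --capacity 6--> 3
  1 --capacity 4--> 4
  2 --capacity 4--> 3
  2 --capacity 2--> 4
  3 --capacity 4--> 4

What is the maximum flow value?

Computing max flow:
  Flow on (0->1): 3/3
  Flow on (0->2): 2/4
  Flow on (0->3): 4/10
  Flow on (1->4): 3/4
  Flow on (2->4): 2/2
  Flow on (3->4): 4/4
Maximum flow = 9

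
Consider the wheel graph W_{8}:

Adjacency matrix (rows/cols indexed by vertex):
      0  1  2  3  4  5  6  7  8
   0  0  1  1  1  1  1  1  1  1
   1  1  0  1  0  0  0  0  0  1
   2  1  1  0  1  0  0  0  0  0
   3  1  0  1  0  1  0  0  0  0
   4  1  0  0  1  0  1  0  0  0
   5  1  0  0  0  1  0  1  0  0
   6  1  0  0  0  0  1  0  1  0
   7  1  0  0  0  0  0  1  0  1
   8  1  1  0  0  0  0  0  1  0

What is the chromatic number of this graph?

W_{8} = C_{8} plus a hub adjacent to every cycle vertex.
The outer cycle needs 2 colors (even cycle); the hub is adjacent to all of them so needs a fresh color.
Chromatic number = 2 + 1 = 3.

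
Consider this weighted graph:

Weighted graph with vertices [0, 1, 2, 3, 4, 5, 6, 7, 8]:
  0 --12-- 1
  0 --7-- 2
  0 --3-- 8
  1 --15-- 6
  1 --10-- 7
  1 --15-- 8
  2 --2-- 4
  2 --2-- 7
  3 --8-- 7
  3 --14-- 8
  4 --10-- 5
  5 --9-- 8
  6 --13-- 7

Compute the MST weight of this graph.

Applying Kruskal's algorithm (sort edges by weight, add if no cycle):
  Add (2,4) w=2
  Add (2,7) w=2
  Add (0,8) w=3
  Add (0,2) w=7
  Add (3,7) w=8
  Add (5,8) w=9
  Add (1,7) w=10
  Skip (4,5) w=10 (creates cycle)
  Skip (0,1) w=12 (creates cycle)
  Add (6,7) w=13
  Skip (3,8) w=14 (creates cycle)
  Skip (1,8) w=15 (creates cycle)
  Skip (1,6) w=15 (creates cycle)
MST weight = 54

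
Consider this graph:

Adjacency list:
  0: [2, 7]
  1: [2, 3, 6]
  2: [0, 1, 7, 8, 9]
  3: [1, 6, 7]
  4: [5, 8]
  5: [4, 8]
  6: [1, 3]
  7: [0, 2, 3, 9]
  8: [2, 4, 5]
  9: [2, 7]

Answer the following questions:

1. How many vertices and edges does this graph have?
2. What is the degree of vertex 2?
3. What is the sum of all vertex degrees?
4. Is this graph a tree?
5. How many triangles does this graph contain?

Count: 10 vertices, 14 edges.
Vertex 2 has neighbors [0, 1, 7, 8, 9], degree = 5.
Handshaking lemma: 2 * 14 = 28.
A tree on 10 vertices has 9 edges. This graph has 14 edges (5 extra). Not a tree.
Number of triangles = 4.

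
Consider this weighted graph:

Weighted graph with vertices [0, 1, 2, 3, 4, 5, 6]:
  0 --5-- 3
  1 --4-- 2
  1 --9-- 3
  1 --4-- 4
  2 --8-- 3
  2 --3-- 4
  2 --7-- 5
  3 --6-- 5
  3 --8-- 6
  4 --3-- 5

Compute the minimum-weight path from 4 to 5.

Using Dijkstra's algorithm from vertex 4:
Shortest path: 4 -> 5
Total weight: 3 = 3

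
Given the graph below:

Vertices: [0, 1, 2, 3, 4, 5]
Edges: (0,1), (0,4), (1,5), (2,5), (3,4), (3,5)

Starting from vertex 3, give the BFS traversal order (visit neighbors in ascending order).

BFS from vertex 3 (neighbors processed in ascending order):
Visit order: 3, 4, 5, 0, 1, 2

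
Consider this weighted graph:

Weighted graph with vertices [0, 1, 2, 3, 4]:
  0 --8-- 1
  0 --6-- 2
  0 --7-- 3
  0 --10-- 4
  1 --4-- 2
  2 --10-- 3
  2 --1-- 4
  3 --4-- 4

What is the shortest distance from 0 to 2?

Using Dijkstra's algorithm from vertex 0:
Shortest path: 0 -> 2
Total weight: 6 = 6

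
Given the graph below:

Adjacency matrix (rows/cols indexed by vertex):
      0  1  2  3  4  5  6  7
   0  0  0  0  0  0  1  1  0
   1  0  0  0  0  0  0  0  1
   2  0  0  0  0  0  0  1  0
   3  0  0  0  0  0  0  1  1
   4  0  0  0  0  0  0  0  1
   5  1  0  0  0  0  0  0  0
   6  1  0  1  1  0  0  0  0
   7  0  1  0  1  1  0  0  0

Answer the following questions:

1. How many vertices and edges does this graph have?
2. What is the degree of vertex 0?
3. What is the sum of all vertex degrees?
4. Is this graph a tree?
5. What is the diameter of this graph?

Count: 8 vertices, 7 edges.
Vertex 0 has neighbors [5, 6], degree = 2.
Handshaking lemma: 2 * 7 = 14.
A graph is a tree iff it is connected and has exactly n-1 edges. This graph is connected (all 8 vertices in one component) and has 8-1 = 7 edges. It is a tree.
Diameter (longest shortest path) = 5.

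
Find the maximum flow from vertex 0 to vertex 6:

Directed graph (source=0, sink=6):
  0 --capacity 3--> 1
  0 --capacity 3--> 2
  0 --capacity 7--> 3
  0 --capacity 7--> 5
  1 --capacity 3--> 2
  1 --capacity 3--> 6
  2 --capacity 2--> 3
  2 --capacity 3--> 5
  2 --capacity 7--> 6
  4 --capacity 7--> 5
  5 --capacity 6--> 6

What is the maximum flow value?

Computing max flow:
  Flow on (0->1): 3/3
  Flow on (0->2): 3/3
  Flow on (0->5): 6/7
  Flow on (1->6): 3/3
  Flow on (2->6): 3/7
  Flow on (5->6): 6/6
Maximum flow = 12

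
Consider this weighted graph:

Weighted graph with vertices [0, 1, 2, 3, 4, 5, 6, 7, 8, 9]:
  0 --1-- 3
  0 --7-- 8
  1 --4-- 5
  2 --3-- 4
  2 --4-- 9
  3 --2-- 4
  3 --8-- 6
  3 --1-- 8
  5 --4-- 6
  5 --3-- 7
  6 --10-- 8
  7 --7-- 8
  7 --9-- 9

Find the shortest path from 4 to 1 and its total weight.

Using Dijkstra's algorithm from vertex 4:
Shortest path: 4 -> 3 -> 8 -> 7 -> 5 -> 1
Total weight: 2 + 1 + 7 + 3 + 4 = 17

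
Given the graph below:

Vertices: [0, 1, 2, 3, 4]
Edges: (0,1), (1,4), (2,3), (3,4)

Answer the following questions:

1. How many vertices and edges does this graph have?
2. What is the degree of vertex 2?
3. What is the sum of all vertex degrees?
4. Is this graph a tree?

Count: 5 vertices, 4 edges.
Vertex 2 has neighbors [3], degree = 1.
Handshaking lemma: 2 * 4 = 8.
A graph is a tree iff it is connected and has exactly n-1 edges. This graph is connected (all 5 vertices in one component) and has 5-1 = 4 edges. It is a tree.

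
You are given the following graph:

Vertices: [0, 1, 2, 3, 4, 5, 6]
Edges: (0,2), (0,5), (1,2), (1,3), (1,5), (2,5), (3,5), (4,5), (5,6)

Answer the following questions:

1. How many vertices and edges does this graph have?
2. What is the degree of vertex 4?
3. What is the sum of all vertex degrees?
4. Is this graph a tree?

Count: 7 vertices, 9 edges.
Vertex 4 has neighbors [5], degree = 1.
Handshaking lemma: 2 * 9 = 18.
A tree on 7 vertices has 6 edges. This graph has 9 edges (3 extra). Not a tree.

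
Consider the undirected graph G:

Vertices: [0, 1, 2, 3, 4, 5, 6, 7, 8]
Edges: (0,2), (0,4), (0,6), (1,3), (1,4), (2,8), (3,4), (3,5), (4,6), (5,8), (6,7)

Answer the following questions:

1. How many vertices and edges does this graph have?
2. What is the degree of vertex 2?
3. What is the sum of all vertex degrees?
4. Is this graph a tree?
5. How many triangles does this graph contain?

Count: 9 vertices, 11 edges.
Vertex 2 has neighbors [0, 8], degree = 2.
Handshaking lemma: 2 * 11 = 22.
A tree on 9 vertices has 8 edges. This graph has 11 edges (3 extra). Not a tree.
Number of triangles = 2.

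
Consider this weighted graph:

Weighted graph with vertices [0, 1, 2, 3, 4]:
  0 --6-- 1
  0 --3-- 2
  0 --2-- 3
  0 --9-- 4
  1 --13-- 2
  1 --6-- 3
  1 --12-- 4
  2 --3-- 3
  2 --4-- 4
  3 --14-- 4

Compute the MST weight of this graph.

Applying Kruskal's algorithm (sort edges by weight, add if no cycle):
  Add (0,3) w=2
  Add (0,2) w=3
  Skip (2,3) w=3 (creates cycle)
  Add (2,4) w=4
  Add (0,1) w=6
  Skip (1,3) w=6 (creates cycle)
  Skip (0,4) w=9 (creates cycle)
  Skip (1,4) w=12 (creates cycle)
  Skip (1,2) w=13 (creates cycle)
  Skip (3,4) w=14 (creates cycle)
MST weight = 15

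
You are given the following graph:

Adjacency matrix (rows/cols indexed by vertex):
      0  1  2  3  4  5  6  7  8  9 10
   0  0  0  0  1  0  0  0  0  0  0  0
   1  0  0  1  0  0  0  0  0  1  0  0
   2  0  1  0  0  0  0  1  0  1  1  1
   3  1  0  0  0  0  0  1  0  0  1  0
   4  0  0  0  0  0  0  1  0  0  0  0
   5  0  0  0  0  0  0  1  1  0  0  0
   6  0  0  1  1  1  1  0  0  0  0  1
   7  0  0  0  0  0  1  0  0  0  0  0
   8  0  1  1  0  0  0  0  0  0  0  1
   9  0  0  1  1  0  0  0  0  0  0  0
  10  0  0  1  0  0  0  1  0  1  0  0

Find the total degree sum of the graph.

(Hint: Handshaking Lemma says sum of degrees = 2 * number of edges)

Count edges: 14 edges.
By Handshaking Lemma: sum of degrees = 2 * 14 = 28.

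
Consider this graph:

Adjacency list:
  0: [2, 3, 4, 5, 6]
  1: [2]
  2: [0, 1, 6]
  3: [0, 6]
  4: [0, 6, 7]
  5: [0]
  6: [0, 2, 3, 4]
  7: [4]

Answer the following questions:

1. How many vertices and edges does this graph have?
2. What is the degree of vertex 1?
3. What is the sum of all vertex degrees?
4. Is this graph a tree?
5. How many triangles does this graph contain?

Count: 8 vertices, 10 edges.
Vertex 1 has neighbors [2], degree = 1.
Handshaking lemma: 2 * 10 = 20.
A tree on 8 vertices has 7 edges. This graph has 10 edges (3 extra). Not a tree.
Number of triangles = 3.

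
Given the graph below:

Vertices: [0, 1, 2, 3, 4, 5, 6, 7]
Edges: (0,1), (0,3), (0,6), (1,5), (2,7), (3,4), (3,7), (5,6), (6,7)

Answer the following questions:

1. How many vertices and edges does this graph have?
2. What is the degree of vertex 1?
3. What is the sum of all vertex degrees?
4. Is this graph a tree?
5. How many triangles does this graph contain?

Count: 8 vertices, 9 edges.
Vertex 1 has neighbors [0, 5], degree = 2.
Handshaking lemma: 2 * 9 = 18.
A tree on 8 vertices has 7 edges. This graph has 9 edges (2 extra). Not a tree.
Number of triangles = 0.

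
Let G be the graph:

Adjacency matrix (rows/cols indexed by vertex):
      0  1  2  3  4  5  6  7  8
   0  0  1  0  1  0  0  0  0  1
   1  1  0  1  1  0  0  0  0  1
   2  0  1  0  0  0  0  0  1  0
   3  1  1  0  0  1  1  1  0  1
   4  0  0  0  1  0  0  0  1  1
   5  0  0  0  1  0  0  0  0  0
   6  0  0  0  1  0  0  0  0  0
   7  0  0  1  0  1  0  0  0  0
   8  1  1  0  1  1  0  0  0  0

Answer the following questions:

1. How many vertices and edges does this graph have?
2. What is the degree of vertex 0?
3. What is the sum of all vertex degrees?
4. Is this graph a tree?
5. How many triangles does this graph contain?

Count: 9 vertices, 13 edges.
Vertex 0 has neighbors [1, 3, 8], degree = 3.
Handshaking lemma: 2 * 13 = 26.
A tree on 9 vertices has 8 edges. This graph has 13 edges (5 extra). Not a tree.
Number of triangles = 5.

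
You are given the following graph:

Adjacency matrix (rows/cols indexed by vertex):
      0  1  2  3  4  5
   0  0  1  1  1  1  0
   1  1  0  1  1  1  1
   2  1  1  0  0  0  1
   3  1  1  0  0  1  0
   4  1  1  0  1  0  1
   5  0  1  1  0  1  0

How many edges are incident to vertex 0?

Vertex 0 has neighbors [1, 2, 3, 4], so deg(0) = 4.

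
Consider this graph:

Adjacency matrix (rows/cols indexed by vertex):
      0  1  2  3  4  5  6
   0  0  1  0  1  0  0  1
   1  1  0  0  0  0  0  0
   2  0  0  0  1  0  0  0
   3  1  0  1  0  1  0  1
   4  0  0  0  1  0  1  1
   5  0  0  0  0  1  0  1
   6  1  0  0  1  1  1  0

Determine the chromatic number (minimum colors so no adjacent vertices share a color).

The graph has a maximum clique of size 3 (lower bound on chromatic number).
A valid 3-coloring: {0: 2, 1: 0, 2: 1, 3: 0, 4: 2, 5: 0, 6: 1}.
Chromatic number = 3.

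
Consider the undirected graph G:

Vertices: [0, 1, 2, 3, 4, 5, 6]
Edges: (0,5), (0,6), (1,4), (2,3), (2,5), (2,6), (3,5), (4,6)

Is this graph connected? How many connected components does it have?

Checking connectivity: the graph has 1 connected component(s).
All vertices are reachable from each other. The graph IS connected.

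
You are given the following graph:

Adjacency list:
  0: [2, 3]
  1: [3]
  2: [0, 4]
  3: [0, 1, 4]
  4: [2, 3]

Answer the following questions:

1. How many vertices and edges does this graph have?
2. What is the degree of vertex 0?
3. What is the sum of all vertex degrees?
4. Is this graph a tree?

Count: 5 vertices, 5 edges.
Vertex 0 has neighbors [2, 3], degree = 2.
Handshaking lemma: 2 * 5 = 10.
A tree on 5 vertices has 4 edges. This graph has 5 edges (1 extra). Not a tree.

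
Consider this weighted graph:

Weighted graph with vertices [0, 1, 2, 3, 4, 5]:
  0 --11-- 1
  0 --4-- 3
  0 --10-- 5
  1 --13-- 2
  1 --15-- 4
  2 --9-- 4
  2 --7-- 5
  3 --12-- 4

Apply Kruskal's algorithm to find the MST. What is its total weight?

Applying Kruskal's algorithm (sort edges by weight, add if no cycle):
  Add (0,3) w=4
  Add (2,5) w=7
  Add (2,4) w=9
  Add (0,5) w=10
  Add (0,1) w=11
  Skip (3,4) w=12 (creates cycle)
  Skip (1,2) w=13 (creates cycle)
  Skip (1,4) w=15 (creates cycle)
MST weight = 41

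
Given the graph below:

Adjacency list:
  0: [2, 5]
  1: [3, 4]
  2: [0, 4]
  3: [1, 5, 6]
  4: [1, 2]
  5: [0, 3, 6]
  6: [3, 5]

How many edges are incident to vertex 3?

Vertex 3 has neighbors [1, 5, 6], so deg(3) = 3.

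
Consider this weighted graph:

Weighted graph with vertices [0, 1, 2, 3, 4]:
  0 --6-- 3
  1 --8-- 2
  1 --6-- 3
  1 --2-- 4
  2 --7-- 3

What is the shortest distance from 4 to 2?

Using Dijkstra's algorithm from vertex 4:
Shortest path: 4 -> 1 -> 2
Total weight: 2 + 8 = 10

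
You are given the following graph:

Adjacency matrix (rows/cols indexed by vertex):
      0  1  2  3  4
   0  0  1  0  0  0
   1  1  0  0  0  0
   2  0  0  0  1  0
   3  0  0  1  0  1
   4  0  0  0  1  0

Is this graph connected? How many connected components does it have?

Checking connectivity: the graph has 2 connected component(s).
Components: [[0, 1], [2, 3, 4]]. The graph is NOT connected.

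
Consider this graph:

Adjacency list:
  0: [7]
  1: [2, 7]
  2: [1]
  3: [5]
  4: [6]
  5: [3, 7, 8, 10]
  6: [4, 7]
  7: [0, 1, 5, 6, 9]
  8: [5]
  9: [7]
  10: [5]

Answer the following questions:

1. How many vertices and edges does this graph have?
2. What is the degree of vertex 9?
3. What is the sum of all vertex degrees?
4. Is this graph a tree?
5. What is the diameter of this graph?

Count: 11 vertices, 10 edges.
Vertex 9 has neighbors [7], degree = 1.
Handshaking lemma: 2 * 10 = 20.
A graph is a tree iff it is connected and has exactly n-1 edges. This graph is connected (all 11 vertices in one component) and has 11-1 = 10 edges. It is a tree.
Diameter (longest shortest path) = 4.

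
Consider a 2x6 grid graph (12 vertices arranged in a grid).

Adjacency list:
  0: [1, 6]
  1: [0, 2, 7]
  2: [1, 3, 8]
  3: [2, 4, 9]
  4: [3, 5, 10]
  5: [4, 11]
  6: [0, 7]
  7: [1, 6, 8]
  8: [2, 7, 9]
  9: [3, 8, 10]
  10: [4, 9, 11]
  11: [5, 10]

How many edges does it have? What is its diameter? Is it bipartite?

A 2x6 grid has 6 vertical edges and 10 horizontal edges.
Total edges = 6 + 10 = 16.
Diameter = (2-1) + (6-1) = 6 (corner to opposite corner).
Grid graphs are bipartite (checkerboard coloring).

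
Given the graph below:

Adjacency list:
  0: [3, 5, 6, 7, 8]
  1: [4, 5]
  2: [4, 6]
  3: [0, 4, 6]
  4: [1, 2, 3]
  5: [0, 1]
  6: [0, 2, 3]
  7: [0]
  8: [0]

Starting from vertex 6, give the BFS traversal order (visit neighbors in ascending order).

BFS from vertex 6 (neighbors processed in ascending order):
Visit order: 6, 0, 2, 3, 5, 7, 8, 4, 1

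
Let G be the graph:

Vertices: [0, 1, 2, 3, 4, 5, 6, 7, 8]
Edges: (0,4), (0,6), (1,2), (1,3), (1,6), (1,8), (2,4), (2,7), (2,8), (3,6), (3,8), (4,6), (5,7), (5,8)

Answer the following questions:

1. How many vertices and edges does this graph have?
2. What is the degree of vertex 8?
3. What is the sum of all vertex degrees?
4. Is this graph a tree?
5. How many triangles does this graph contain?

Count: 9 vertices, 14 edges.
Vertex 8 has neighbors [1, 2, 3, 5], degree = 4.
Handshaking lemma: 2 * 14 = 28.
A tree on 9 vertices has 8 edges. This graph has 14 edges (6 extra). Not a tree.
Number of triangles = 4.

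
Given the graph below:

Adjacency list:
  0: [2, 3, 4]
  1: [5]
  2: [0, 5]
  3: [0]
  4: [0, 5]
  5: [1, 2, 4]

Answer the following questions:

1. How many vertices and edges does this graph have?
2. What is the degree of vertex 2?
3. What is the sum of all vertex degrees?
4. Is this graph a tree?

Count: 6 vertices, 6 edges.
Vertex 2 has neighbors [0, 5], degree = 2.
Handshaking lemma: 2 * 6 = 12.
A tree on 6 vertices has 5 edges. This graph has 6 edges (1 extra). Not a tree.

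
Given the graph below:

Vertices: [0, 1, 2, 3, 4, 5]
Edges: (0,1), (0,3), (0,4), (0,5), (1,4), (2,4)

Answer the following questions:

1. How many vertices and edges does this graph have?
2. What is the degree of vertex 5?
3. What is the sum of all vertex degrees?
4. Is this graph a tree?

Count: 6 vertices, 6 edges.
Vertex 5 has neighbors [0], degree = 1.
Handshaking lemma: 2 * 6 = 12.
A tree on 6 vertices has 5 edges. This graph has 6 edges (1 extra). Not a tree.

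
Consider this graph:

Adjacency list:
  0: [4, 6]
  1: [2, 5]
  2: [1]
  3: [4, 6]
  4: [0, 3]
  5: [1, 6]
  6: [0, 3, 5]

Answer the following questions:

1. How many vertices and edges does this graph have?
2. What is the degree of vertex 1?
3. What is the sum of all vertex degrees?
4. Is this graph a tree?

Count: 7 vertices, 7 edges.
Vertex 1 has neighbors [2, 5], degree = 2.
Handshaking lemma: 2 * 7 = 14.
A tree on 7 vertices has 6 edges. This graph has 7 edges (1 extra). Not a tree.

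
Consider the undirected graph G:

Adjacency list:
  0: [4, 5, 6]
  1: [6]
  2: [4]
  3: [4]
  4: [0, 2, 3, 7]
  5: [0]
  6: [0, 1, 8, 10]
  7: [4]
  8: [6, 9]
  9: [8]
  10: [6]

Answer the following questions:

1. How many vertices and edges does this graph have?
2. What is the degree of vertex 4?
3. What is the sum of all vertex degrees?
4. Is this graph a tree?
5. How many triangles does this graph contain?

Count: 11 vertices, 10 edges.
Vertex 4 has neighbors [0, 2, 3, 7], degree = 4.
Handshaking lemma: 2 * 10 = 20.
A graph is a tree iff it is connected and has exactly n-1 edges. This graph is connected (all 11 vertices in one component) and has 11-1 = 10 edges. It is a tree.
Number of triangles = 0.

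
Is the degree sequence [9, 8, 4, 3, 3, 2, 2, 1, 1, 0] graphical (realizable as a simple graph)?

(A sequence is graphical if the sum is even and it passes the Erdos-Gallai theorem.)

Sum of degrees = 33. Sum is odd, so the sequence is NOT graphical.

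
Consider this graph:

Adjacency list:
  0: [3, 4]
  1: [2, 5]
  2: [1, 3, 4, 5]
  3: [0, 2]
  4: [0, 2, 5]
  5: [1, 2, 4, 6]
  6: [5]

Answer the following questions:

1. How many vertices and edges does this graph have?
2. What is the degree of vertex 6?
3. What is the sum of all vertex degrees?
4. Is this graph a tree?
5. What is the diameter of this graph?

Count: 7 vertices, 9 edges.
Vertex 6 has neighbors [5], degree = 1.
Handshaking lemma: 2 * 9 = 18.
A tree on 7 vertices has 6 edges. This graph has 9 edges (3 extra). Not a tree.
Diameter (longest shortest path) = 3.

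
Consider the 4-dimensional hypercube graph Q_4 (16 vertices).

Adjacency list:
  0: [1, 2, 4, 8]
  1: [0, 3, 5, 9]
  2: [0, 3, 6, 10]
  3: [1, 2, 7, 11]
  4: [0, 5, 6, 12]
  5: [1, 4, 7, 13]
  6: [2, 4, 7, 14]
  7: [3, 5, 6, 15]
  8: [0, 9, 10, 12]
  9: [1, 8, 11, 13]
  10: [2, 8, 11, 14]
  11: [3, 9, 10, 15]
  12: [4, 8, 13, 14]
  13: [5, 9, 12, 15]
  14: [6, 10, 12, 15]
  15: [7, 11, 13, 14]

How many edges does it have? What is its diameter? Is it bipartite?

The 4-dimensional hypercube Q_4 has 16 vertices and each vertex has degree 4.
Total edges = 16 * 4 / 2 = 32.
Diameter = 4 (max Hamming distance between binary labels).
Hypercubes are bipartite (partition by parity of binary representation).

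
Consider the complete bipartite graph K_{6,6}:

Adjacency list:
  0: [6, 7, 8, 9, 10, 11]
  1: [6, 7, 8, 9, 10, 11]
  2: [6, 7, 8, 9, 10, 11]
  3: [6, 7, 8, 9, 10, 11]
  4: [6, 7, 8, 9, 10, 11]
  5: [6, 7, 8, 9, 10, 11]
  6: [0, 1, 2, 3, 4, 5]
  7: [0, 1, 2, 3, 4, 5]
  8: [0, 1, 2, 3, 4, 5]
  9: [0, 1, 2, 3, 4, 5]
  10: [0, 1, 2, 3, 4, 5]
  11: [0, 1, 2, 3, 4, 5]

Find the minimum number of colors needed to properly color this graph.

K_{6,6} is bipartite: vertices split into two independent sets of size 6 and 6.
Color one set 0, the other 1. No adjacent vertices share a color.
Chromatic number = 2.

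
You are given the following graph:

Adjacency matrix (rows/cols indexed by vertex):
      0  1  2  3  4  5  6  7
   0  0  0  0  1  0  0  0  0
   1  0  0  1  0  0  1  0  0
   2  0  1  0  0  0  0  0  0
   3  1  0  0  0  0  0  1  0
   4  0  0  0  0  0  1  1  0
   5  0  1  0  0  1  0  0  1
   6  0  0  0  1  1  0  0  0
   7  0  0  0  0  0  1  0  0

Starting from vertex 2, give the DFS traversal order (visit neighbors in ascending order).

DFS from vertex 2 (neighbors processed in ascending order):
Visit order: 2, 1, 5, 4, 6, 3, 0, 7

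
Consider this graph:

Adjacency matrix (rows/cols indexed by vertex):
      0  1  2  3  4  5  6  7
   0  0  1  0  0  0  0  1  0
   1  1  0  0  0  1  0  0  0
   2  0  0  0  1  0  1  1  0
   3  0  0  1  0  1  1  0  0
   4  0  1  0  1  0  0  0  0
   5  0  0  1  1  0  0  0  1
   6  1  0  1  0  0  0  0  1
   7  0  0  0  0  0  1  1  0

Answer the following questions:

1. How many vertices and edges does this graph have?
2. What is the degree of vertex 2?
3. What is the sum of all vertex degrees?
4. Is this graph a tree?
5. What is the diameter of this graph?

Count: 8 vertices, 10 edges.
Vertex 2 has neighbors [3, 5, 6], degree = 3.
Handshaking lemma: 2 * 10 = 20.
A tree on 8 vertices has 7 edges. This graph has 10 edges (3 extra). Not a tree.
Diameter (longest shortest path) = 3.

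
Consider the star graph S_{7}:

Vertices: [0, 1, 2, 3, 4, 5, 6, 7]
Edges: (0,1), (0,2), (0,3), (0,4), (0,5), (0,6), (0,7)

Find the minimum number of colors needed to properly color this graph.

S_{7} has one hub adjacent to 7 leaves; leaves are pairwise non-adjacent.
Color the hub 0 and every leaf 1.
Chromatic number = 2.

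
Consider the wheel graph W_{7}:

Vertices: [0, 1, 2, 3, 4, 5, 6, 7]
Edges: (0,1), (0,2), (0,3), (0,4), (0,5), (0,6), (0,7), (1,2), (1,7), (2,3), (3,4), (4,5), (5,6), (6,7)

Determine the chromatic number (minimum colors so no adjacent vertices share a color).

W_{7} = C_{7} plus a hub adjacent to every cycle vertex.
The outer cycle needs 3 colors (odd cycle); the hub is adjacent to all of them so needs a fresh color.
Chromatic number = 3 + 1 = 4.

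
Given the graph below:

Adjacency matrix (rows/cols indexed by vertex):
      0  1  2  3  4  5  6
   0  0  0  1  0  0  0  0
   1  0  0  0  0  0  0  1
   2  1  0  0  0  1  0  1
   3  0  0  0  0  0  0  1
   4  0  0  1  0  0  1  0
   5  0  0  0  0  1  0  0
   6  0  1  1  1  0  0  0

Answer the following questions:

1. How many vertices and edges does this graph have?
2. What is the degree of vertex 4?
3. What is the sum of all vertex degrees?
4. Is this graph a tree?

Count: 7 vertices, 6 edges.
Vertex 4 has neighbors [2, 5], degree = 2.
Handshaking lemma: 2 * 6 = 12.
A graph is a tree iff it is connected and has exactly n-1 edges. This graph is connected (all 7 vertices in one component) and has 7-1 = 6 edges. It is a tree.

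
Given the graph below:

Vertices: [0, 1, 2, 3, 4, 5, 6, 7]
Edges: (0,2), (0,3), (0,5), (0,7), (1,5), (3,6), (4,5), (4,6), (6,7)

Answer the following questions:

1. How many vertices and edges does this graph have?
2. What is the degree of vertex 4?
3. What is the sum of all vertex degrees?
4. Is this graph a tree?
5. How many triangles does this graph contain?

Count: 8 vertices, 9 edges.
Vertex 4 has neighbors [5, 6], degree = 2.
Handshaking lemma: 2 * 9 = 18.
A tree on 8 vertices has 7 edges. This graph has 9 edges (2 extra). Not a tree.
Number of triangles = 0.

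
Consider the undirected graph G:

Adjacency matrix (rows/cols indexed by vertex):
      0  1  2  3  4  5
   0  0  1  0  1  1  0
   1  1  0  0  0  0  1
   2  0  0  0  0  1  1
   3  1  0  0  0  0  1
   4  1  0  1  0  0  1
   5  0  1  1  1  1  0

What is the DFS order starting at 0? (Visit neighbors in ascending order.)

DFS from vertex 0 (neighbors processed in ascending order):
Visit order: 0, 1, 5, 2, 4, 3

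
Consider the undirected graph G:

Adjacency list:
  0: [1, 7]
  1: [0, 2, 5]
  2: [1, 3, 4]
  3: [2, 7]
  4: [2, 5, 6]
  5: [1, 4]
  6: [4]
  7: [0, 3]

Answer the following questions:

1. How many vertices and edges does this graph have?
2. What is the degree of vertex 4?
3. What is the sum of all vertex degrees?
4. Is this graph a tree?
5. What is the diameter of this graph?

Count: 8 vertices, 9 edges.
Vertex 4 has neighbors [2, 5, 6], degree = 3.
Handshaking lemma: 2 * 9 = 18.
A tree on 8 vertices has 7 edges. This graph has 9 edges (2 extra). Not a tree.
Diameter (longest shortest path) = 4.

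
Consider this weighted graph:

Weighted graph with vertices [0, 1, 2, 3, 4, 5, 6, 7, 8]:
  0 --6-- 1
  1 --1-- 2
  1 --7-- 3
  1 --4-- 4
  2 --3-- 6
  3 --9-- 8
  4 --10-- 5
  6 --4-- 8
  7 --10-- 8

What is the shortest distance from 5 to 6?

Using Dijkstra's algorithm from vertex 5:
Shortest path: 5 -> 4 -> 1 -> 2 -> 6
Total weight: 10 + 4 + 1 + 3 = 18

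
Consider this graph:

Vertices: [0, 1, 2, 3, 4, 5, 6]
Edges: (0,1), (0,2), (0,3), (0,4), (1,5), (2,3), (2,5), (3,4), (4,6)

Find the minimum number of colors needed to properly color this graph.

The graph has a maximum clique of size 3 (lower bound on chromatic number).
A valid 3-coloring: {0: 0, 1: 1, 2: 1, 3: 2, 4: 1, 5: 0, 6: 0}.
Chromatic number = 3.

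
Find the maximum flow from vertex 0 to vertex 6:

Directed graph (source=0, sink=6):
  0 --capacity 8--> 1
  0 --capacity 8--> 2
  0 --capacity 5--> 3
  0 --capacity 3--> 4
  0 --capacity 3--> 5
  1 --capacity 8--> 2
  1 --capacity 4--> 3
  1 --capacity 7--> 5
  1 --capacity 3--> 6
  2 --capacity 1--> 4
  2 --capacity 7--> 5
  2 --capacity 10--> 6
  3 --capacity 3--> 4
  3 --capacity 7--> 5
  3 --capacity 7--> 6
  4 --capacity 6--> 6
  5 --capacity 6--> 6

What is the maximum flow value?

Computing max flow:
  Flow on (0->1): 8/8
  Flow on (0->2): 8/8
  Flow on (0->3): 5/5
  Flow on (0->4): 3/3
  Flow on (0->5): 3/3
  Flow on (1->2): 5/8
  Flow on (1->6): 3/3
  Flow on (2->4): 1/1
  Flow on (2->5): 2/7
  Flow on (2->6): 10/10
  Flow on (3->6): 5/7
  Flow on (4->6): 4/6
  Flow on (5->6): 5/6
Maximum flow = 27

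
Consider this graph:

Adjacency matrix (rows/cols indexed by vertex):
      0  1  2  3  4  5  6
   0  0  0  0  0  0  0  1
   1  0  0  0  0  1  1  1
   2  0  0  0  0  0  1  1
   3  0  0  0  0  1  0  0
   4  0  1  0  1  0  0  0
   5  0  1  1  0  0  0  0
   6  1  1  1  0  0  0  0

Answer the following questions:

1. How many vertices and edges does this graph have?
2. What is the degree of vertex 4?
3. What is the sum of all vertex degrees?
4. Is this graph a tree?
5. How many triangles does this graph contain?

Count: 7 vertices, 7 edges.
Vertex 4 has neighbors [1, 3], degree = 2.
Handshaking lemma: 2 * 7 = 14.
A tree on 7 vertices has 6 edges. This graph has 7 edges (1 extra). Not a tree.
Number of triangles = 0.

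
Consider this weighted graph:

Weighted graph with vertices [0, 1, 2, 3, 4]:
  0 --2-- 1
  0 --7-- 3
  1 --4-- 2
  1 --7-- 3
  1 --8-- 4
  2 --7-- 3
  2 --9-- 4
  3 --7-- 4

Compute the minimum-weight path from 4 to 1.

Using Dijkstra's algorithm from vertex 4:
Shortest path: 4 -> 1
Total weight: 8 = 8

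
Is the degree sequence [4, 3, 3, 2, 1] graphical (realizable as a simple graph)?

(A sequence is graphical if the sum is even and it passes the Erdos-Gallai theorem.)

Sum of degrees = 13. Sum is odd, so the sequence is NOT graphical.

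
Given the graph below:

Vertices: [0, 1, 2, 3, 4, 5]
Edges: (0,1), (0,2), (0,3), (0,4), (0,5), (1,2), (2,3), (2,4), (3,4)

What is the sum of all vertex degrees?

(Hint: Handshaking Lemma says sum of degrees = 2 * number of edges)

Count edges: 9 edges.
By Handshaking Lemma: sum of degrees = 2 * 9 = 18.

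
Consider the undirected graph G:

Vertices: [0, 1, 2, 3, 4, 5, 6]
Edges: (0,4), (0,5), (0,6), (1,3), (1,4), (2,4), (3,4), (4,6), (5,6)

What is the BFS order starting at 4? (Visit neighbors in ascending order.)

BFS from vertex 4 (neighbors processed in ascending order):
Visit order: 4, 0, 1, 2, 3, 6, 5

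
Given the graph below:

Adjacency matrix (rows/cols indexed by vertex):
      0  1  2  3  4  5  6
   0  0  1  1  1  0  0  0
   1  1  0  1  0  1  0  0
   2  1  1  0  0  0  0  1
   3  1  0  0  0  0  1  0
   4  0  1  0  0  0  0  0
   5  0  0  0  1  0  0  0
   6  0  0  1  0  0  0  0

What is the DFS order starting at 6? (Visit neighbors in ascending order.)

DFS from vertex 6 (neighbors processed in ascending order):
Visit order: 6, 2, 0, 1, 4, 3, 5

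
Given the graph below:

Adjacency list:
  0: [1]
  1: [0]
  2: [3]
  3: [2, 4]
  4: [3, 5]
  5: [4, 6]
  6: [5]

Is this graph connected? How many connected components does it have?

Checking connectivity: the graph has 2 connected component(s).
Components: [[0, 1], [2, 3, 4, 5, 6]]. The graph is NOT connected.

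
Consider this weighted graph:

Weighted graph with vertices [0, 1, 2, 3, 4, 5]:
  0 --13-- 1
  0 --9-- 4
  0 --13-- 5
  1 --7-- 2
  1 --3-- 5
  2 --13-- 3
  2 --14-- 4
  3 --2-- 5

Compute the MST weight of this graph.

Applying Kruskal's algorithm (sort edges by weight, add if no cycle):
  Add (3,5) w=2
  Add (1,5) w=3
  Add (1,2) w=7
  Add (0,4) w=9
  Add (0,1) w=13
  Skip (0,5) w=13 (creates cycle)
  Skip (2,3) w=13 (creates cycle)
  Skip (2,4) w=14 (creates cycle)
MST weight = 34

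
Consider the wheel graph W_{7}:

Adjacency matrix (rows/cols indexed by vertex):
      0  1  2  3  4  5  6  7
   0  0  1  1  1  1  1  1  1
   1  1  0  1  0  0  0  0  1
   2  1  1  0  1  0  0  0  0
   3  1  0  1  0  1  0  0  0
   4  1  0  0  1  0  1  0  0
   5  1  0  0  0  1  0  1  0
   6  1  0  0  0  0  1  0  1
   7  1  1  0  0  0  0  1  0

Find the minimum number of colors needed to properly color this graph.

W_{7} = C_{7} plus a hub adjacent to every cycle vertex.
The outer cycle needs 3 colors (odd cycle); the hub is adjacent to all of them so needs a fresh color.
Chromatic number = 3 + 1 = 4.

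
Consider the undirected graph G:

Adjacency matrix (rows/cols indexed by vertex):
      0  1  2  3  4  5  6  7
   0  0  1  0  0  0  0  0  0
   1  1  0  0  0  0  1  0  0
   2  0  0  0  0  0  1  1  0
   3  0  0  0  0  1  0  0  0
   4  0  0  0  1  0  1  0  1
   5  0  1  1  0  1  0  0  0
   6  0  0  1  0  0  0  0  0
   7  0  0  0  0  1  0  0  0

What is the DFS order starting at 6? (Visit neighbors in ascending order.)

DFS from vertex 6 (neighbors processed in ascending order):
Visit order: 6, 2, 5, 1, 0, 4, 3, 7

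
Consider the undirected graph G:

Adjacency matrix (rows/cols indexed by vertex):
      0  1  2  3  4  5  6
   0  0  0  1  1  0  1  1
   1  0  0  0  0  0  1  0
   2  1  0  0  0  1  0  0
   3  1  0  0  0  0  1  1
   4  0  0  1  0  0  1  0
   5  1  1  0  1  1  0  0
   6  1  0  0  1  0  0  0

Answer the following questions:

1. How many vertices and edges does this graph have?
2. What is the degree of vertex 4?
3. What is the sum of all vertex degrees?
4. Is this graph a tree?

Count: 7 vertices, 9 edges.
Vertex 4 has neighbors [2, 5], degree = 2.
Handshaking lemma: 2 * 9 = 18.
A tree on 7 vertices has 6 edges. This graph has 9 edges (3 extra). Not a tree.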